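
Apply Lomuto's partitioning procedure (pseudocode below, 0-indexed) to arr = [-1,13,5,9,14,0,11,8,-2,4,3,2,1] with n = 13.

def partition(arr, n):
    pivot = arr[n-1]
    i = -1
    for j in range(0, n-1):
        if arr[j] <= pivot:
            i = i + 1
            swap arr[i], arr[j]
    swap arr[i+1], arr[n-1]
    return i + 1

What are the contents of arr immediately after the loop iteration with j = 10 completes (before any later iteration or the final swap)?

pivot = arr[12] = 1; i = -1
j=0: arr[0]=-1 ≤ 1 → i=0, swap arr[0],arr[0] (no change) → [-1,13,5,9,14,0,11,8,-2,4,3,2,1]
j=1: arr[1]=13 > 1 → no swap
j=2: arr[2]=5 > 1 → no swap
j=3: arr[3]=9 > 1 → no swap
j=4: arr[4]=14 > 1 → no swap
j=5: arr[5]=0 ≤ 1 → i=1, swap arr[1],arr[5] → [-1,0,5,9,14,13,11,8,-2,4,3,2,1]
j=6: arr[6]=11 > 1 → no swap
j=7: arr[7]=8 > 1 → no swap
j=8: arr[8]=-2 ≤ 1 → i=2, swap arr[2],arr[8] → [-1,0,-2,9,14,13,11,8,5,4,3,2,1]
j=9: arr[9]=4 > 1 → no swap
j=10: arr[10]=3 > 1 → no swap
(after j=10) arr = [-1,0,-2,9,14,13,11,8,5,4,3,2,1]

[-1,0,-2,9,14,13,11,8,5,4,3,2,1]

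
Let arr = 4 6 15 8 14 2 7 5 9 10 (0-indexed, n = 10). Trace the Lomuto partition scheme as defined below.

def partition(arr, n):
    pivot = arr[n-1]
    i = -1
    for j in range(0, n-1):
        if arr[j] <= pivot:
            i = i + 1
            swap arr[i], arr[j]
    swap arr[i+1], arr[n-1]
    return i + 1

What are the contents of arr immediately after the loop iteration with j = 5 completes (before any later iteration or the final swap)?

pivot=10, i=-1
j=0: 4≤10, i=0, swap(0,0) ⇒ 4 6 15 8 14 2 7 5 9 10
j=1: 6≤10, i=1, swap(1,1) ⇒ 4 6 15 8 14 2 7 5 9 10
j=2: 15>10, skip
j=3: 8≤10, i=2, swap(2,3) ⇒ 4 6 8 15 14 2 7 5 9 10
j=4: 14>10, skip
j=5: 2≤10, i=3, swap(3,5) ⇒ 4 6 8 2 14 15 7 5 9 10
(after j=5) arr = 4 6 8 2 14 15 7 5 9 10

4 6 8 2 14 15 7 5 9 10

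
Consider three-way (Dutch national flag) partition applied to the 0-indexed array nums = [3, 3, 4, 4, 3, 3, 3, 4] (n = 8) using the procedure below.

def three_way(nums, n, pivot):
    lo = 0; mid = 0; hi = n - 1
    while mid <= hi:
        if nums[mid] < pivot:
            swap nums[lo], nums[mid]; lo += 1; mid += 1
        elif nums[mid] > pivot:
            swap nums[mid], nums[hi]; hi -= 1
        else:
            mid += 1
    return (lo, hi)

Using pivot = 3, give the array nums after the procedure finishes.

pivot = 3; lo=0, mid=0, hi=7
nums[mid]=3=3: mid=1
nums[mid]=3=3: mid=2
nums[mid]=4>3: swap nums[2],nums[7]; hi=6 → [3, 3, 4, 4, 3, 3, 3, 4]
nums[mid]=4>3: swap nums[2],nums[6]; hi=5 → [3, 3, 3, 4, 3, 3, 4, 4]
nums[mid]=3=3: mid=3
nums[mid]=4>3: swap nums[3],nums[5]; hi=4 → [3, 3, 3, 3, 3, 4, 4, 4]
nums[mid]=3=3: mid=4
nums[mid]=3=3: mid=5
end: lo=0, hi=4; nums = [3, 3, 3, 3, 3, 4, 4, 4]

[3, 3, 3, 3, 3, 4, 4, 4]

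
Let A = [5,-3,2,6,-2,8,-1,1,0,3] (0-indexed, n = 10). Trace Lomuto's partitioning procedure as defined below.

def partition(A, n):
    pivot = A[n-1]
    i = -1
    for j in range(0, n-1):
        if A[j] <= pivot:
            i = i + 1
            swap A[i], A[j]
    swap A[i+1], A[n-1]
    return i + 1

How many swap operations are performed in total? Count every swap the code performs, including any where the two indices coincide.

7

pivot=3, i=-1
j=0: 5>3, skip
j=1: -3≤3, i=0, swap(0,1) ⇒ [-3,5,2,6,-2,8,-1,1,0,3]
j=2: 2≤3, i=1, swap(1,2) ⇒ [-3,2,5,6,-2,8,-1,1,0,3]
j=3: 6>3, skip
j=4: -2≤3, i=2, swap(2,4) ⇒ [-3,2,-2,6,5,8,-1,1,0,3]
j=5: 8>3, skip
j=6: -1≤3, i=3, swap(3,6) ⇒ [-3,2,-2,-1,5,8,6,1,0,3]
j=7: 1≤3, i=4, swap(4,7) ⇒ [-3,2,-2,-1,1,8,6,5,0,3]
j=8: 0≤3, i=5, swap(5,8) ⇒ [-3,2,-2,-1,1,0,6,5,8,3]
swap(6,9) ⇒ [-3,2,-2,-1,1,0,3,5,8,6]; return 6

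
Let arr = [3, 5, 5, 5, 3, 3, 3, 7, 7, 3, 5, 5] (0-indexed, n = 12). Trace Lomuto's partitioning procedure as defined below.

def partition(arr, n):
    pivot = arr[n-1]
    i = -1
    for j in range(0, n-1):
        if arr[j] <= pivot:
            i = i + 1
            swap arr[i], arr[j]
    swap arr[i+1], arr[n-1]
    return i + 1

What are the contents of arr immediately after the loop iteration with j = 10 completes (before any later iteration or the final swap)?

pivot = arr[11] = 5; i = -1
j=0: arr[0]=3 ≤ 5 → i=0, swap arr[0],arr[0] (no change) → [3, 5, 5, 5, 3, 3, 3, 7, 7, 3, 5, 5]
j=1: arr[1]=5 ≤ 5 → i=1, swap arr[1],arr[1] (no change) → [3, 5, 5, 5, 3, 3, 3, 7, 7, 3, 5, 5]
j=2: arr[2]=5 ≤ 5 → i=2, swap arr[2],arr[2] (no change) → [3, 5, 5, 5, 3, 3, 3, 7, 7, 3, 5, 5]
j=3: arr[3]=5 ≤ 5 → i=3, swap arr[3],arr[3] (no change) → [3, 5, 5, 5, 3, 3, 3, 7, 7, 3, 5, 5]
j=4: arr[4]=3 ≤ 5 → i=4, swap arr[4],arr[4] (no change) → [3, 5, 5, 5, 3, 3, 3, 7, 7, 3, 5, 5]
j=5: arr[5]=3 ≤ 5 → i=5, swap arr[5],arr[5] (no change) → [3, 5, 5, 5, 3, 3, 3, 7, 7, 3, 5, 5]
j=6: arr[6]=3 ≤ 5 → i=6, swap arr[6],arr[6] (no change) → [3, 5, 5, 5, 3, 3, 3, 7, 7, 3, 5, 5]
j=7: arr[7]=7 > 5 → no swap
j=8: arr[8]=7 > 5 → no swap
j=9: arr[9]=3 ≤ 5 → i=7, swap arr[7],arr[9] → [3, 5, 5, 5, 3, 3, 3, 3, 7, 7, 5, 5]
j=10: arr[10]=5 ≤ 5 → i=8, swap arr[8],arr[10] → [3, 5, 5, 5, 3, 3, 3, 3, 5, 7, 7, 5]
(after j=10) arr = [3, 5, 5, 5, 3, 3, 3, 3, 5, 7, 7, 5]

[3, 5, 5, 5, 3, 3, 3, 3, 5, 7, 7, 5]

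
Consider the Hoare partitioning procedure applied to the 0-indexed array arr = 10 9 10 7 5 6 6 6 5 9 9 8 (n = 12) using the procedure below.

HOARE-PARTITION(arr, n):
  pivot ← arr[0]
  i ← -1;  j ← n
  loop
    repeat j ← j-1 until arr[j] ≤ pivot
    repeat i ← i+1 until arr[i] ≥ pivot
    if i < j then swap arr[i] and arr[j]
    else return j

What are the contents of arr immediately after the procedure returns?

8 9 9 7 5 6 6 6 5 9 10 10

pivot = arr[0] = 10; i = -1, j = 12
j→11 (arr[11]=8≤10), i→0 (arr[0]=10≥10); i<j, swap → 8 9 10 7 5 6 6 6 5 9 9 10
j→10 (arr[10]=9≤10), i→2 (arr[2]=10≥10); i<j, swap → 8 9 9 7 5 6 6 6 5 9 10 10
j→9, i→10; i≥j, return j=9. arr = 8 9 9 7 5 6 6 6 5 9 10 10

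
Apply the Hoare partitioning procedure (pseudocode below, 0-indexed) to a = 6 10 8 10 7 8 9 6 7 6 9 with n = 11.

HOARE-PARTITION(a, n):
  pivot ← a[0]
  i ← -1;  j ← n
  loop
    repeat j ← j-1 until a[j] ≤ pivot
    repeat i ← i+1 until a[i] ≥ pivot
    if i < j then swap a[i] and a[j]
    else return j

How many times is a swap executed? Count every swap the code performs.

2

pivot=6
j stops at 9 (6), i stops at 0 (6); swap ⇒ 6 10 8 10 7 8 9 6 7 6 9
j stops at 7 (6), i stops at 1 (10); swap ⇒ 6 6 8 10 7 8 9 10 7 6 9
j stops at 1, i stops at 2; i≥j ⇒ return 1. a=6 6 8 10 7 8 9 10 7 6 9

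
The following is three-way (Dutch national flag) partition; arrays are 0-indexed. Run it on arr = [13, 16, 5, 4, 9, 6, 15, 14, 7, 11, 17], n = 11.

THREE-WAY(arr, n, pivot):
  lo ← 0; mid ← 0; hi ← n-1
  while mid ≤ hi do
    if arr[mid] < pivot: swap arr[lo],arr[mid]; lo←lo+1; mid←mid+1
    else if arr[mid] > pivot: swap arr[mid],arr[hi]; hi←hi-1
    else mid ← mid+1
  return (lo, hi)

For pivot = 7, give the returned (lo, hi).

pivot = 7; lo=0, mid=0, hi=10
arr[mid]=13>7: swap arr[0],arr[10]; hi=9 → [17, 16, 5, 4, 9, 6, 15, 14, 7, 11, 13]
arr[mid]=17>7: swap arr[0],arr[9]; hi=8 → [11, 16, 5, 4, 9, 6, 15, 14, 7, 17, 13]
arr[mid]=11>7: swap arr[0],arr[8]; hi=7 → [7, 16, 5, 4, 9, 6, 15, 14, 11, 17, 13]
arr[mid]=7=7: mid=1
arr[mid]=16>7: swap arr[1],arr[7]; hi=6 → [7, 14, 5, 4, 9, 6, 15, 16, 11, 17, 13]
arr[mid]=14>7: swap arr[1],arr[6]; hi=5 → [7, 15, 5, 4, 9, 6, 14, 16, 11, 17, 13]
arr[mid]=15>7: swap arr[1],arr[5]; hi=4 → [7, 6, 5, 4, 9, 15, 14, 16, 11, 17, 13]
arr[mid]=6<7: swap arr[0],arr[1]; lo=1,mid=2 → [6, 7, 5, 4, 9, 15, 14, 16, 11, 17, 13]
arr[mid]=5<7: swap arr[1],arr[2]; lo=2,mid=3 → [6, 5, 7, 4, 9, 15, 14, 16, 11, 17, 13]
arr[mid]=4<7: swap arr[2],arr[3]; lo=3,mid=4 → [6, 5, 4, 7, 9, 15, 14, 16, 11, 17, 13]
arr[mid]=9>7: swap arr[4],arr[4]; hi=3 → [6, 5, 4, 7, 9, 15, 14, 16, 11, 17, 13]
end: lo=3, hi=3; arr = [6, 5, 4, 7, 9, 15, 14, 16, 11, 17, 13]

(3, 3)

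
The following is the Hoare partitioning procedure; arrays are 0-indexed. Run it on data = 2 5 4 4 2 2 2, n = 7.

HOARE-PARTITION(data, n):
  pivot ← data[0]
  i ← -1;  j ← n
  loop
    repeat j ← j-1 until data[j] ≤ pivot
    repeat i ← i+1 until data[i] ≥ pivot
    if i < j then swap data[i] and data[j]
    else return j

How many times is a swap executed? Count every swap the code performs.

pivot = data[0] = 2; i = -1, j = 7
j→6 (data[6]=2≤2), i→0 (data[0]=2≥2); i<j, swap → 2 5 4 4 2 2 2
j→5 (data[5]=2≤2), i→1 (data[1]=5≥2); i<j, swap → 2 2 4 4 2 5 2
j→4 (data[4]=2≤2), i→2 (data[2]=4≥2); i<j, swap → 2 2 2 4 4 5 2
j→2, i→3; i≥j, return j=2. data = 2 2 2 4 4 5 2

3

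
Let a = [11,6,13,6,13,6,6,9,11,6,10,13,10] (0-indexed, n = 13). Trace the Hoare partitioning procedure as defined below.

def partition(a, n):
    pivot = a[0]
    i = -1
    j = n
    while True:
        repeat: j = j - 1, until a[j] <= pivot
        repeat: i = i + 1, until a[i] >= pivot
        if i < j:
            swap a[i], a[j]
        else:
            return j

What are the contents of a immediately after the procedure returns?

[10,6,10,6,6,6,6,9,11,13,13,13,11]

pivot = a[0] = 11; i = -1, j = 13
j→12 (a[12]=10≤11), i→0 (a[0]=11≥11); i<j, swap → [10,6,13,6,13,6,6,9,11,6,10,13,11]
j→10 (a[10]=10≤11), i→2 (a[2]=13≥11); i<j, swap → [10,6,10,6,13,6,6,9,11,6,13,13,11]
j→9 (a[9]=6≤11), i→4 (a[4]=13≥11); i<j, swap → [10,6,10,6,6,6,6,9,11,13,13,13,11]
j→8, i→8; i≥j, return j=8. a = [10,6,10,6,6,6,6,9,11,13,13,13,11]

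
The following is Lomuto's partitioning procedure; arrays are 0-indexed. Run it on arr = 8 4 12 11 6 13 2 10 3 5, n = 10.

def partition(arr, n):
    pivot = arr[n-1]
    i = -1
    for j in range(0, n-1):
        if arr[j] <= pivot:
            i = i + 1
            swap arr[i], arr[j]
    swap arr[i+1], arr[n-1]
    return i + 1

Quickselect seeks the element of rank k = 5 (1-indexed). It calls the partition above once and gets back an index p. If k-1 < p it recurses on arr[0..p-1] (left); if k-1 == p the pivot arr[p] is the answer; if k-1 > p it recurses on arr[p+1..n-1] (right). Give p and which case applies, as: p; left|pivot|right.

3; right

pivot = arr[9] = 5; i = -1
j=0: arr[0]=8 > 5 → no swap
j=1: arr[1]=4 ≤ 5 → i=0, swap arr[0],arr[1] → 4 8 12 11 6 13 2 10 3 5
j=2: arr[2]=12 > 5 → no swap
j=3: arr[3]=11 > 5 → no swap
j=4: arr[4]=6 > 5 → no swap
j=5: arr[5]=13 > 5 → no swap
j=6: arr[6]=2 ≤ 5 → i=1, swap arr[1],arr[6] → 4 2 12 11 6 13 8 10 3 5
j=7: arr[7]=10 > 5 → no swap
j=8: arr[8]=3 ≤ 5 → i=2, swap arr[2],arr[8] → 4 2 3 11 6 13 8 10 12 5
final swap arr[3],arr[9] → 4 2 3 5 6 13 8 10 12 11; return 3
p = 3; k-1 = 4 > 3 ⇒ right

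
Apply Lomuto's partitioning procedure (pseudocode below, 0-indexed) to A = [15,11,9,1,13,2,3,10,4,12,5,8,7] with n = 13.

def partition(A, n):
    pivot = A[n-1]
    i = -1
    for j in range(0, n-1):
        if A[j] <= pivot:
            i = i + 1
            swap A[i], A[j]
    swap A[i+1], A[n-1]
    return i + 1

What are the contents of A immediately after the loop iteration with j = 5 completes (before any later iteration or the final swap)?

[1,2,9,15,13,11,3,10,4,12,5,8,7]

pivot=7, i=-1
j=0: 15>7, skip
j=1: 11>7, skip
j=2: 9>7, skip
j=3: 1≤7, i=0, swap(0,3) ⇒ [1,11,9,15,13,2,3,10,4,12,5,8,7]
j=4: 13>7, skip
j=5: 2≤7, i=1, swap(1,5) ⇒ [1,2,9,15,13,11,3,10,4,12,5,8,7]
(after j=5) A = [1,2,9,15,13,11,3,10,4,12,5,8,7]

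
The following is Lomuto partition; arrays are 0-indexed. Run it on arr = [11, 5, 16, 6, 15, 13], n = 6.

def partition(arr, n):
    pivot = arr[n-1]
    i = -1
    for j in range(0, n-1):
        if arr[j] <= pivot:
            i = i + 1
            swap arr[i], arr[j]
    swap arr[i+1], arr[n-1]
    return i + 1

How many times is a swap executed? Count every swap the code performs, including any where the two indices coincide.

pivot=13, i=-1
j=0: 11≤13, i=0, swap(0,0) ⇒ [11, 5, 16, 6, 15, 13]
j=1: 5≤13, i=1, swap(1,1) ⇒ [11, 5, 16, 6, 15, 13]
j=2: 16>13, skip
j=3: 6≤13, i=2, swap(2,3) ⇒ [11, 5, 6, 16, 15, 13]
j=4: 15>13, skip
swap(3,5) ⇒ [11, 5, 6, 13, 15, 16]; return 3

4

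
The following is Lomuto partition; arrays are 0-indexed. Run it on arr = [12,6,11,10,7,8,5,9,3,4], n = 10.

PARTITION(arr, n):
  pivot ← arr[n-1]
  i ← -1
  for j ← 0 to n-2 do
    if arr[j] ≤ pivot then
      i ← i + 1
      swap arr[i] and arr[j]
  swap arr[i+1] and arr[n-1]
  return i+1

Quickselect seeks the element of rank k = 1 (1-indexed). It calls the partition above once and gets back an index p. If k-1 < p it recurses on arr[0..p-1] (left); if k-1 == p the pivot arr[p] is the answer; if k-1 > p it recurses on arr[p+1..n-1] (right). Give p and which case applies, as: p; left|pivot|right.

1; left

pivot=4, i=-1
j=0: 12>4, skip
j=1: 6>4, skip
j=2: 11>4, skip
j=3: 10>4, skip
j=4: 7>4, skip
j=5: 8>4, skip
j=6: 5>4, skip
j=7: 9>4, skip
j=8: 3≤4, i=0, swap(0,8) ⇒ [3,6,11,10,7,8,5,9,12,4]
swap(1,9) ⇒ [3,4,11,10,7,8,5,9,12,6]; return 1
p = 1; k-1 = 0 < 1 ⇒ left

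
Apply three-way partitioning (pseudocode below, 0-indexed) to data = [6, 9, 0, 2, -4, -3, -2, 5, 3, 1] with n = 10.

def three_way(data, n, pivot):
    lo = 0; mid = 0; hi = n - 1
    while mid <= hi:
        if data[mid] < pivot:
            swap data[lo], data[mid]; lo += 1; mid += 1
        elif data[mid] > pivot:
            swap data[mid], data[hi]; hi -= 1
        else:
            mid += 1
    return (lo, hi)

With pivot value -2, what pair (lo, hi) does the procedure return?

pivot = -2; lo=0, mid=0, hi=9
data[mid]=6>-2: swap data[0],data[9]; hi=8 → [1, 9, 0, 2, -4, -3, -2, 5, 3, 6]
data[mid]=1>-2: swap data[0],data[8]; hi=7 → [3, 9, 0, 2, -4, -3, -2, 5, 1, 6]
data[mid]=3>-2: swap data[0],data[7]; hi=6 → [5, 9, 0, 2, -4, -3, -2, 3, 1, 6]
data[mid]=5>-2: swap data[0],data[6]; hi=5 → [-2, 9, 0, 2, -4, -3, 5, 3, 1, 6]
data[mid]=-2=-2: mid=1
data[mid]=9>-2: swap data[1],data[5]; hi=4 → [-2, -3, 0, 2, -4, 9, 5, 3, 1, 6]
data[mid]=-3<-2: swap data[0],data[1]; lo=1,mid=2 → [-3, -2, 0, 2, -4, 9, 5, 3, 1, 6]
data[mid]=0>-2: swap data[2],data[4]; hi=3 → [-3, -2, -4, 2, 0, 9, 5, 3, 1, 6]
data[mid]=-4<-2: swap data[1],data[2]; lo=2,mid=3 → [-3, -4, -2, 2, 0, 9, 5, 3, 1, 6]
data[mid]=2>-2: swap data[3],data[3]; hi=2 → [-3, -4, -2, 2, 0, 9, 5, 3, 1, 6]
end: lo=2, hi=2; data = [-3, -4, -2, 2, 0, 9, 5, 3, 1, 6]

(2, 2)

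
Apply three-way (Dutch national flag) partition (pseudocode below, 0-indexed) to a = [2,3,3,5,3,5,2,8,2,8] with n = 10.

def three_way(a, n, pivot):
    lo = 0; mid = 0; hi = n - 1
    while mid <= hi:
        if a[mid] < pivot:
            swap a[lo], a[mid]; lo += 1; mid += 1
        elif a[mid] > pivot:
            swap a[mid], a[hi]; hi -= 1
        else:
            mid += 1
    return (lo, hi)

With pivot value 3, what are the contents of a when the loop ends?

pivot = 3; lo=0, mid=0, hi=9
a[mid]=2<3: swap a[0],a[0]; lo=1,mid=1 → [2,3,3,5,3,5,2,8,2,8]
a[mid]=3=3: mid=2
a[mid]=3=3: mid=3
a[mid]=5>3: swap a[3],a[9]; hi=8 → [2,3,3,8,3,5,2,8,2,5]
a[mid]=8>3: swap a[3],a[8]; hi=7 → [2,3,3,2,3,5,2,8,8,5]
a[mid]=2<3: swap a[1],a[3]; lo=2,mid=4 → [2,2,3,3,3,5,2,8,8,5]
a[mid]=3=3: mid=5
a[mid]=5>3: swap a[5],a[7]; hi=6 → [2,2,3,3,3,8,2,5,8,5]
a[mid]=8>3: swap a[5],a[6]; hi=5 → [2,2,3,3,3,2,8,5,8,5]
a[mid]=2<3: swap a[2],a[5]; lo=3,mid=6 → [2,2,2,3,3,3,8,5,8,5]
end: lo=3, hi=5; a = [2,2,2,3,3,3,8,5,8,5]

[2,2,2,3,3,3,8,5,8,5]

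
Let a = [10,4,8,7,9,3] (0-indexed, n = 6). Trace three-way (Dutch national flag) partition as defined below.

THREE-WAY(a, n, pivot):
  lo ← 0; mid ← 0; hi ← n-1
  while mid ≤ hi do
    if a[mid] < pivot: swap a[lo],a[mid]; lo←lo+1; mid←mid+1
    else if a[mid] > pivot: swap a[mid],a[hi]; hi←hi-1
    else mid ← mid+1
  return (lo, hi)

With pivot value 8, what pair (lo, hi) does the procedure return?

lo=0 mid=0 hi=5
10>8: swap(0,5), hi=4 ⇒ [3,4,8,7,9,10]
3<8: swap(0,0), lo=1 mid=1 ⇒ [3,4,8,7,9,10]
4<8: swap(1,1), lo=2 mid=2 ⇒ [3,4,8,7,9,10]
8=8: mid=3
7<8: swap(2,3), lo=3 mid=4 ⇒ [3,4,7,8,9,10]
9>8: swap(4,4), hi=3 ⇒ [3,4,7,8,9,10]
done. lo=3 hi=3; a=[3,4,7,8,9,10]

(3, 3)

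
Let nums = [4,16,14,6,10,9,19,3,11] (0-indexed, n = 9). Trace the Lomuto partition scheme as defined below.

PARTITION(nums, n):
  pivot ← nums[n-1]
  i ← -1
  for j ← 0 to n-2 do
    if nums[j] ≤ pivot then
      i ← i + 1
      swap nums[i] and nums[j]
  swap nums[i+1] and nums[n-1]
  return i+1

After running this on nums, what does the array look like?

[4,6,10,9,3,11,19,14,16]

pivot = nums[8] = 11; i = -1
j=0: nums[0]=4 ≤ 11 → i=0, swap nums[0],nums[0] (no change) → [4,16,14,6,10,9,19,3,11]
j=1: nums[1]=16 > 11 → no swap
j=2: nums[2]=14 > 11 → no swap
j=3: nums[3]=6 ≤ 11 → i=1, swap nums[1],nums[3] → [4,6,14,16,10,9,19,3,11]
j=4: nums[4]=10 ≤ 11 → i=2, swap nums[2],nums[4] → [4,6,10,16,14,9,19,3,11]
j=5: nums[5]=9 ≤ 11 → i=3, swap nums[3],nums[5] → [4,6,10,9,14,16,19,3,11]
j=6: nums[6]=19 > 11 → no swap
j=7: nums[7]=3 ≤ 11 → i=4, swap nums[4],nums[7] → [4,6,10,9,3,16,19,14,11]
final swap nums[5],nums[8] → [4,6,10,9,3,11,19,14,16]; return 5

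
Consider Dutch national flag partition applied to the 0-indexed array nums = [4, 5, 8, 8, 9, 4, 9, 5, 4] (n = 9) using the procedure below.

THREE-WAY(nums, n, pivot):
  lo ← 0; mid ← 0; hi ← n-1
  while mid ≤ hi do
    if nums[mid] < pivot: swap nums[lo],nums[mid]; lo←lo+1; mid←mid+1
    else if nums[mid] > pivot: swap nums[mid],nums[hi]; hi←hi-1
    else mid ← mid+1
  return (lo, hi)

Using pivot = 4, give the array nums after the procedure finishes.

pivot = 4; lo=0, mid=0, hi=8
nums[mid]=4=4: mid=1
nums[mid]=5>4: swap nums[1],nums[8]; hi=7 → [4, 4, 8, 8, 9, 4, 9, 5, 5]
nums[mid]=4=4: mid=2
nums[mid]=8>4: swap nums[2],nums[7]; hi=6 → [4, 4, 5, 8, 9, 4, 9, 8, 5]
nums[mid]=5>4: swap nums[2],nums[6]; hi=5 → [4, 4, 9, 8, 9, 4, 5, 8, 5]
nums[mid]=9>4: swap nums[2],nums[5]; hi=4 → [4, 4, 4, 8, 9, 9, 5, 8, 5]
nums[mid]=4=4: mid=3
nums[mid]=8>4: swap nums[3],nums[4]; hi=3 → [4, 4, 4, 9, 8, 9, 5, 8, 5]
nums[mid]=9>4: swap nums[3],nums[3]; hi=2 → [4, 4, 4, 9, 8, 9, 5, 8, 5]
end: lo=0, hi=2; nums = [4, 4, 4, 9, 8, 9, 5, 8, 5]

[4, 4, 4, 9, 8, 9, 5, 8, 5]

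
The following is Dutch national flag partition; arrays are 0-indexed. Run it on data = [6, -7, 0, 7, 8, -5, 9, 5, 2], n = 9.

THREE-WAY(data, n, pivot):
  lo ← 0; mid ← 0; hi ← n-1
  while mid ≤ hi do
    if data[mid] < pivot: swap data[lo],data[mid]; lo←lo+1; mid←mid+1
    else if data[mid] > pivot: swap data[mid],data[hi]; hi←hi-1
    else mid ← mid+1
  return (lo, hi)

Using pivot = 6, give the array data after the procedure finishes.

[-7, 0, 2, 5, -5, 6, 9, 8, 7]

pivot = 6; lo=0, mid=0, hi=8
data[mid]=6=6: mid=1
data[mid]=-7<6: swap data[0],data[1]; lo=1,mid=2 → [-7, 6, 0, 7, 8, -5, 9, 5, 2]
data[mid]=0<6: swap data[1],data[2]; lo=2,mid=3 → [-7, 0, 6, 7, 8, -5, 9, 5, 2]
data[mid]=7>6: swap data[3],data[8]; hi=7 → [-7, 0, 6, 2, 8, -5, 9, 5, 7]
data[mid]=2<6: swap data[2],data[3]; lo=3,mid=4 → [-7, 0, 2, 6, 8, -5, 9, 5, 7]
data[mid]=8>6: swap data[4],data[7]; hi=6 → [-7, 0, 2, 6, 5, -5, 9, 8, 7]
data[mid]=5<6: swap data[3],data[4]; lo=4,mid=5 → [-7, 0, 2, 5, 6, -5, 9, 8, 7]
data[mid]=-5<6: swap data[4],data[5]; lo=5,mid=6 → [-7, 0, 2, 5, -5, 6, 9, 8, 7]
data[mid]=9>6: swap data[6],data[6]; hi=5 → [-7, 0, 2, 5, -5, 6, 9, 8, 7]
end: lo=5, hi=5; data = [-7, 0, 2, 5, -5, 6, 9, 8, 7]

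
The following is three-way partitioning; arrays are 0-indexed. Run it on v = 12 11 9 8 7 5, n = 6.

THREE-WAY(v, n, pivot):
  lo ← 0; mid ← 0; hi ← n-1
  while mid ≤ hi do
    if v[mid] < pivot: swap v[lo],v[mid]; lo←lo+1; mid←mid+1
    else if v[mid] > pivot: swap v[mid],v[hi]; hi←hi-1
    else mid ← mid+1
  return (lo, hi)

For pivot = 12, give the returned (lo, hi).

(5, 5)

lo=0 mid=0 hi=5
12=12: mid=1
11<12: swap(0,1), lo=1 mid=2 ⇒ 11 12 9 8 7 5
9<12: swap(1,2), lo=2 mid=3 ⇒ 11 9 12 8 7 5
8<12: swap(2,3), lo=3 mid=4 ⇒ 11 9 8 12 7 5
7<12: swap(3,4), lo=4 mid=5 ⇒ 11 9 8 7 12 5
5<12: swap(4,5), lo=5 mid=6 ⇒ 11 9 8 7 5 12
done. lo=5 hi=5; v=11 9 8 7 5 12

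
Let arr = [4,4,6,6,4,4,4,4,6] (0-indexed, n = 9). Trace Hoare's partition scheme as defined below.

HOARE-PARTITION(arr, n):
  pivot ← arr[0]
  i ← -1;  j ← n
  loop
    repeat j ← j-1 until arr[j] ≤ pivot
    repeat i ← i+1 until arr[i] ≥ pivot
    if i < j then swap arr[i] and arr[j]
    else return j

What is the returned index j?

3

pivot = arr[0] = 4; i = -1, j = 9
j→7 (arr[7]=4≤4), i→0 (arr[0]=4≥4); i<j, swap → [4,4,6,6,4,4,4,4,6]
j→6 (arr[6]=4≤4), i→1 (arr[1]=4≥4); i<j, swap → [4,4,6,6,4,4,4,4,6]
j→5 (arr[5]=4≤4), i→2 (arr[2]=6≥4); i<j, swap → [4,4,4,6,4,6,4,4,6]
j→4 (arr[4]=4≤4), i→3 (arr[3]=6≥4); i<j, swap → [4,4,4,4,6,6,4,4,6]
j→3, i→4; i≥j, return j=3. arr = [4,4,4,4,6,6,4,4,6]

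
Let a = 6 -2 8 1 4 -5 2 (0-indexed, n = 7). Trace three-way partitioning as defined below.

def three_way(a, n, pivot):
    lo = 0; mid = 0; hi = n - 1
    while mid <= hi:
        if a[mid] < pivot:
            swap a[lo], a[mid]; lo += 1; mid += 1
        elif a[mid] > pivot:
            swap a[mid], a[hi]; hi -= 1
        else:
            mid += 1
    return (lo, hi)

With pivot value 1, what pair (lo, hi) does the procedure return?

(2, 2)

pivot = 1; lo=0, mid=0, hi=6
a[mid]=6>1: swap a[0],a[6]; hi=5 → 2 -2 8 1 4 -5 6
a[mid]=2>1: swap a[0],a[5]; hi=4 → -5 -2 8 1 4 2 6
a[mid]=-5<1: swap a[0],a[0]; lo=1,mid=1 → -5 -2 8 1 4 2 6
a[mid]=-2<1: swap a[1],a[1]; lo=2,mid=2 → -5 -2 8 1 4 2 6
a[mid]=8>1: swap a[2],a[4]; hi=3 → -5 -2 4 1 8 2 6
a[mid]=4>1: swap a[2],a[3]; hi=2 → -5 -2 1 4 8 2 6
a[mid]=1=1: mid=3
end: lo=2, hi=2; a = -5 -2 1 4 8 2 6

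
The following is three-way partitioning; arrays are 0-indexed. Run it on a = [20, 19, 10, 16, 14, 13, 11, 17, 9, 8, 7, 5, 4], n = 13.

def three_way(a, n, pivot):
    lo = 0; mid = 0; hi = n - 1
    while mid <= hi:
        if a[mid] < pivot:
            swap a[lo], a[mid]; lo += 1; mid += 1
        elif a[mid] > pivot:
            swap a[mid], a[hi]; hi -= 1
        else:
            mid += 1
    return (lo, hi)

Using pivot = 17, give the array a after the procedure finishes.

[4, 5, 10, 16, 14, 13, 11, 9, 8, 7, 17, 19, 20]

pivot = 17; lo=0, mid=0, hi=12
a[mid]=20>17: swap a[0],a[12]; hi=11 → [4, 19, 10, 16, 14, 13, 11, 17, 9, 8, 7, 5, 20]
a[mid]=4<17: swap a[0],a[0]; lo=1,mid=1 → [4, 19, 10, 16, 14, 13, 11, 17, 9, 8, 7, 5, 20]
a[mid]=19>17: swap a[1],a[11]; hi=10 → [4, 5, 10, 16, 14, 13, 11, 17, 9, 8, 7, 19, 20]
a[mid]=5<17: swap a[1],a[1]; lo=2,mid=2 → [4, 5, 10, 16, 14, 13, 11, 17, 9, 8, 7, 19, 20]
a[mid]=10<17: swap a[2],a[2]; lo=3,mid=3 → [4, 5, 10, 16, 14, 13, 11, 17, 9, 8, 7, 19, 20]
a[mid]=16<17: swap a[3],a[3]; lo=4,mid=4 → [4, 5, 10, 16, 14, 13, 11, 17, 9, 8, 7, 19, 20]
a[mid]=14<17: swap a[4],a[4]; lo=5,mid=5 → [4, 5, 10, 16, 14, 13, 11, 17, 9, 8, 7, 19, 20]
a[mid]=13<17: swap a[5],a[5]; lo=6,mid=6 → [4, 5, 10, 16, 14, 13, 11, 17, 9, 8, 7, 19, 20]
a[mid]=11<17: swap a[6],a[6]; lo=7,mid=7 → [4, 5, 10, 16, 14, 13, 11, 17, 9, 8, 7, 19, 20]
a[mid]=17=17: mid=8
a[mid]=9<17: swap a[7],a[8]; lo=8,mid=9 → [4, 5, 10, 16, 14, 13, 11, 9, 17, 8, 7, 19, 20]
a[mid]=8<17: swap a[8],a[9]; lo=9,mid=10 → [4, 5, 10, 16, 14, 13, 11, 9, 8, 17, 7, 19, 20]
a[mid]=7<17: swap a[9],a[10]; lo=10,mid=11 → [4, 5, 10, 16, 14, 13, 11, 9, 8, 7, 17, 19, 20]
end: lo=10, hi=10; a = [4, 5, 10, 16, 14, 13, 11, 9, 8, 7, 17, 19, 20]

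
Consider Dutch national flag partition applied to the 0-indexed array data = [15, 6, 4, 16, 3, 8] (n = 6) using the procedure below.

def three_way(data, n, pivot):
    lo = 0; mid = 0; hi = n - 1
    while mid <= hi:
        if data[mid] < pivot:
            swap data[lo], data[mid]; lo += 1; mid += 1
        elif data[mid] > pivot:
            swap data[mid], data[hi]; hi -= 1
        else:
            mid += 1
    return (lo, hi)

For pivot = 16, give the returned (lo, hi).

(5, 5)

lo=0 mid=0 hi=5
15<16: swap(0,0), lo=1 mid=1 ⇒ [15, 6, 4, 16, 3, 8]
6<16: swap(1,1), lo=2 mid=2 ⇒ [15, 6, 4, 16, 3, 8]
4<16: swap(2,2), lo=3 mid=3 ⇒ [15, 6, 4, 16, 3, 8]
16=16: mid=4
3<16: swap(3,4), lo=4 mid=5 ⇒ [15, 6, 4, 3, 16, 8]
8<16: swap(4,5), lo=5 mid=6 ⇒ [15, 6, 4, 3, 8, 16]
done. lo=5 hi=5; data=[15, 6, 4, 3, 8, 16]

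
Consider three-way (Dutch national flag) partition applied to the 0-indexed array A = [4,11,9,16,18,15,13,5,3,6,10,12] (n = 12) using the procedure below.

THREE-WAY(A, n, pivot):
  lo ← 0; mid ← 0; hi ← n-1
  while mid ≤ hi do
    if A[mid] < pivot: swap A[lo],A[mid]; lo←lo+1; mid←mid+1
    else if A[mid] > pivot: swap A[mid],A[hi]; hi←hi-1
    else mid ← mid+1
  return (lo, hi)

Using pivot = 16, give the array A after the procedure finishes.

pivot = 16; lo=0, mid=0, hi=11
A[mid]=4<16: swap A[0],A[0]; lo=1,mid=1 → [4,11,9,16,18,15,13,5,3,6,10,12]
A[mid]=11<16: swap A[1],A[1]; lo=2,mid=2 → [4,11,9,16,18,15,13,5,3,6,10,12]
A[mid]=9<16: swap A[2],A[2]; lo=3,mid=3 → [4,11,9,16,18,15,13,5,3,6,10,12]
A[mid]=16=16: mid=4
A[mid]=18>16: swap A[4],A[11]; hi=10 → [4,11,9,16,12,15,13,5,3,6,10,18]
A[mid]=12<16: swap A[3],A[4]; lo=4,mid=5 → [4,11,9,12,16,15,13,5,3,6,10,18]
A[mid]=15<16: swap A[4],A[5]; lo=5,mid=6 → [4,11,9,12,15,16,13,5,3,6,10,18]
A[mid]=13<16: swap A[5],A[6]; lo=6,mid=7 → [4,11,9,12,15,13,16,5,3,6,10,18]
A[mid]=5<16: swap A[6],A[7]; lo=7,mid=8 → [4,11,9,12,15,13,5,16,3,6,10,18]
A[mid]=3<16: swap A[7],A[8]; lo=8,mid=9 → [4,11,9,12,15,13,5,3,16,6,10,18]
A[mid]=6<16: swap A[8],A[9]; lo=9,mid=10 → [4,11,9,12,15,13,5,3,6,16,10,18]
A[mid]=10<16: swap A[9],A[10]; lo=10,mid=11 → [4,11,9,12,15,13,5,3,6,10,16,18]
end: lo=10, hi=10; A = [4,11,9,12,15,13,5,3,6,10,16,18]

[4,11,9,12,15,13,5,3,6,10,16,18]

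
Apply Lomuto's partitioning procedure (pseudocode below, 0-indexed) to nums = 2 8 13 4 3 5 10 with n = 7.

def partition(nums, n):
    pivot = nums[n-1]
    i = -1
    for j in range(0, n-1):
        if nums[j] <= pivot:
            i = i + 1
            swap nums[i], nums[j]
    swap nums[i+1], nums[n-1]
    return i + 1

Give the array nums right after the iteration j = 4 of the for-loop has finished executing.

2 8 4 3 13 5 10

pivot = nums[6] = 10; i = -1
j=0: nums[0]=2 ≤ 10 → i=0, swap nums[0],nums[0] (no change) → 2 8 13 4 3 5 10
j=1: nums[1]=8 ≤ 10 → i=1, swap nums[1],nums[1] (no change) → 2 8 13 4 3 5 10
j=2: nums[2]=13 > 10 → no swap
j=3: nums[3]=4 ≤ 10 → i=2, swap nums[2],nums[3] → 2 8 4 13 3 5 10
j=4: nums[4]=3 ≤ 10 → i=3, swap nums[3],nums[4] → 2 8 4 3 13 5 10
(after j=4) nums = 2 8 4 3 13 5 10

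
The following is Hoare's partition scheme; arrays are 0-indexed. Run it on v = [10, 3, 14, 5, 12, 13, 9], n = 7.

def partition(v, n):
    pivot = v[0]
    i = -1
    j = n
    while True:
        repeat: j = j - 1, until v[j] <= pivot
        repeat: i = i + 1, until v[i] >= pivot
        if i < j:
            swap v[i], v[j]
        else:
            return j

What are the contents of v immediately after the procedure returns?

[9, 3, 5, 14, 12, 13, 10]

pivot = v[0] = 10; i = -1, j = 7
j→6 (v[6]=9≤10), i→0 (v[0]=10≥10); i<j, swap → [9, 3, 14, 5, 12, 13, 10]
j→3 (v[3]=5≤10), i→2 (v[2]=14≥10); i<j, swap → [9, 3, 5, 14, 12, 13, 10]
j→2, i→3; i≥j, return j=2. v = [9, 3, 5, 14, 12, 13, 10]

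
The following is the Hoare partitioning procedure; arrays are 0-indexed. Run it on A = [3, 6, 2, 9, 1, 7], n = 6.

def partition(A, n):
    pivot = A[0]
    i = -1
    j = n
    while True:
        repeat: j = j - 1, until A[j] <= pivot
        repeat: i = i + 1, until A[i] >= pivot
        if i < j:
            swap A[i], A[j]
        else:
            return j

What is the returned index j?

pivot = A[0] = 3; i = -1, j = 6
j→4 (A[4]=1≤3), i→0 (A[0]=3≥3); i<j, swap → [1, 6, 2, 9, 3, 7]
j→2 (A[2]=2≤3), i→1 (A[1]=6≥3); i<j, swap → [1, 2, 6, 9, 3, 7]
j→1, i→2; i≥j, return j=1. A = [1, 2, 6, 9, 3, 7]

1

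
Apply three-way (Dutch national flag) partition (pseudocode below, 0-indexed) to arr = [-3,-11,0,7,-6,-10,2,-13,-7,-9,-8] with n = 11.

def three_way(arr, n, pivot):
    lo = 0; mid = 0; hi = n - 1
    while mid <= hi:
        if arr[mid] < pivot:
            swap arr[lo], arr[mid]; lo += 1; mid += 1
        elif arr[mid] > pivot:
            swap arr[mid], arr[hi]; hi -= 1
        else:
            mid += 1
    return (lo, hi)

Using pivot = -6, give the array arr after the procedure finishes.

[-8,-11,-9,-7,-10,-13,-6,2,7,0,-3]

pivot = -6; lo=0, mid=0, hi=10
arr[mid]=-3>-6: swap arr[0],arr[10]; hi=9 → [-8,-11,0,7,-6,-10,2,-13,-7,-9,-3]
arr[mid]=-8<-6: swap arr[0],arr[0]; lo=1,mid=1 → [-8,-11,0,7,-6,-10,2,-13,-7,-9,-3]
arr[mid]=-11<-6: swap arr[1],arr[1]; lo=2,mid=2 → [-8,-11,0,7,-6,-10,2,-13,-7,-9,-3]
arr[mid]=0>-6: swap arr[2],arr[9]; hi=8 → [-8,-11,-9,7,-6,-10,2,-13,-7,0,-3]
arr[mid]=-9<-6: swap arr[2],arr[2]; lo=3,mid=3 → [-8,-11,-9,7,-6,-10,2,-13,-7,0,-3]
arr[mid]=7>-6: swap arr[3],arr[8]; hi=7 → [-8,-11,-9,-7,-6,-10,2,-13,7,0,-3]
arr[mid]=-7<-6: swap arr[3],arr[3]; lo=4,mid=4 → [-8,-11,-9,-7,-6,-10,2,-13,7,0,-3]
arr[mid]=-6=-6: mid=5
arr[mid]=-10<-6: swap arr[4],arr[5]; lo=5,mid=6 → [-8,-11,-9,-7,-10,-6,2,-13,7,0,-3]
arr[mid]=2>-6: swap arr[6],arr[7]; hi=6 → [-8,-11,-9,-7,-10,-6,-13,2,7,0,-3]
arr[mid]=-13<-6: swap arr[5],arr[6]; lo=6,mid=7 → [-8,-11,-9,-7,-10,-13,-6,2,7,0,-3]
end: lo=6, hi=6; arr = [-8,-11,-9,-7,-10,-13,-6,2,7,0,-3]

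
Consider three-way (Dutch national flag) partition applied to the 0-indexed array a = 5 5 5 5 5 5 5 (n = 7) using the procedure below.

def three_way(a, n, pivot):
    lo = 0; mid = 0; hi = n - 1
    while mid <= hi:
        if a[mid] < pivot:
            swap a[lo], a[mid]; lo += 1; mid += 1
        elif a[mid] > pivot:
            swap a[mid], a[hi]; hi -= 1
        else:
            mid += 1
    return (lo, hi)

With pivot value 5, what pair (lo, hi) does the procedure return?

(0, 6)

pivot = 5; lo=0, mid=0, hi=6
a[mid]=5=5: mid=1
a[mid]=5=5: mid=2
a[mid]=5=5: mid=3
a[mid]=5=5: mid=4
a[mid]=5=5: mid=5
a[mid]=5=5: mid=6
a[mid]=5=5: mid=7
end: lo=0, hi=6; a = 5 5 5 5 5 5 5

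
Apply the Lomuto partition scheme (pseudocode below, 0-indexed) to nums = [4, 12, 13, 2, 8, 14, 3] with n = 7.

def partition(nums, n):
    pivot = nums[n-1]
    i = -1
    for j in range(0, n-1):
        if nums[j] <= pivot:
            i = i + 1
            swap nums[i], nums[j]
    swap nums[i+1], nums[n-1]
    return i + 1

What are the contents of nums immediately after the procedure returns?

pivot = nums[6] = 3; i = -1
j=0: nums[0]=4 > 3 → no swap
j=1: nums[1]=12 > 3 → no swap
j=2: nums[2]=13 > 3 → no swap
j=3: nums[3]=2 ≤ 3 → i=0, swap nums[0],nums[3] → [2, 12, 13, 4, 8, 14, 3]
j=4: nums[4]=8 > 3 → no swap
j=5: nums[5]=14 > 3 → no swap
final swap nums[1],nums[6] → [2, 3, 13, 4, 8, 14, 12]; return 1

[2, 3, 13, 4, 8, 14, 12]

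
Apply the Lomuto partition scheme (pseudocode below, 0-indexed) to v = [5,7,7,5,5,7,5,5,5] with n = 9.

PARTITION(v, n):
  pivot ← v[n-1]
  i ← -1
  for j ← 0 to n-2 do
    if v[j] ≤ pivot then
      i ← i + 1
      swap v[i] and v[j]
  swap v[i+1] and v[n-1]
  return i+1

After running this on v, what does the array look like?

pivot=5, i=-1
j=0: 5≤5, i=0, swap(0,0) ⇒ [5,7,7,5,5,7,5,5,5]
j=1: 7>5, skip
j=2: 7>5, skip
j=3: 5≤5, i=1, swap(1,3) ⇒ [5,5,7,7,5,7,5,5,5]
j=4: 5≤5, i=2, swap(2,4) ⇒ [5,5,5,7,7,7,5,5,5]
j=5: 7>5, skip
j=6: 5≤5, i=3, swap(3,6) ⇒ [5,5,5,5,7,7,7,5,5]
j=7: 5≤5, i=4, swap(4,7) ⇒ [5,5,5,5,5,7,7,7,5]
swap(5,8) ⇒ [5,5,5,5,5,5,7,7,7]; return 5

[5,5,5,5,5,5,7,7,7]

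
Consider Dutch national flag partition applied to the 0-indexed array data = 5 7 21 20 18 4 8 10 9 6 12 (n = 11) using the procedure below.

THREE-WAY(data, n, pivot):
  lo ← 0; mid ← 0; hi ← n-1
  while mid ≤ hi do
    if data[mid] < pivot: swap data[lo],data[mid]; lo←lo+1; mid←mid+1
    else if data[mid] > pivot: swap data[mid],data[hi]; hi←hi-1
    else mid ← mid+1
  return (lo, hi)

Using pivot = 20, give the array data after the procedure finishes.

lo=0 mid=0 hi=10
5<20: swap(0,0), lo=1 mid=1 ⇒ 5 7 21 20 18 4 8 10 9 6 12
7<20: swap(1,1), lo=2 mid=2 ⇒ 5 7 21 20 18 4 8 10 9 6 12
21>20: swap(2,10), hi=9 ⇒ 5 7 12 20 18 4 8 10 9 6 21
12<20: swap(2,2), lo=3 mid=3 ⇒ 5 7 12 20 18 4 8 10 9 6 21
20=20: mid=4
18<20: swap(3,4), lo=4 mid=5 ⇒ 5 7 12 18 20 4 8 10 9 6 21
4<20: swap(4,5), lo=5 mid=6 ⇒ 5 7 12 18 4 20 8 10 9 6 21
8<20: swap(5,6), lo=6 mid=7 ⇒ 5 7 12 18 4 8 20 10 9 6 21
10<20: swap(6,7), lo=7 mid=8 ⇒ 5 7 12 18 4 8 10 20 9 6 21
9<20: swap(7,8), lo=8 mid=9 ⇒ 5 7 12 18 4 8 10 9 20 6 21
6<20: swap(8,9), lo=9 mid=10 ⇒ 5 7 12 18 4 8 10 9 6 20 21
done. lo=9 hi=9; data=5 7 12 18 4 8 10 9 6 20 21

5 7 12 18 4 8 10 9 6 20 21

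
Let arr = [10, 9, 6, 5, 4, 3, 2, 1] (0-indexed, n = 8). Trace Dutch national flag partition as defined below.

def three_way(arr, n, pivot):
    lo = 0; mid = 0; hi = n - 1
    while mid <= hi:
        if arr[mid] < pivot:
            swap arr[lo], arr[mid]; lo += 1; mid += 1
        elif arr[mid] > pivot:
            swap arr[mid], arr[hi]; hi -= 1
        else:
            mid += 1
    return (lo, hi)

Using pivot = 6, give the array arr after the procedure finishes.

[1, 2, 5, 4, 3, 6, 9, 10]

pivot = 6; lo=0, mid=0, hi=7
arr[mid]=10>6: swap arr[0],arr[7]; hi=6 → [1, 9, 6, 5, 4, 3, 2, 10]
arr[mid]=1<6: swap arr[0],arr[0]; lo=1,mid=1 → [1, 9, 6, 5, 4, 3, 2, 10]
arr[mid]=9>6: swap arr[1],arr[6]; hi=5 → [1, 2, 6, 5, 4, 3, 9, 10]
arr[mid]=2<6: swap arr[1],arr[1]; lo=2,mid=2 → [1, 2, 6, 5, 4, 3, 9, 10]
arr[mid]=6=6: mid=3
arr[mid]=5<6: swap arr[2],arr[3]; lo=3,mid=4 → [1, 2, 5, 6, 4, 3, 9, 10]
arr[mid]=4<6: swap arr[3],arr[4]; lo=4,mid=5 → [1, 2, 5, 4, 6, 3, 9, 10]
arr[mid]=3<6: swap arr[4],arr[5]; lo=5,mid=6 → [1, 2, 5, 4, 3, 6, 9, 10]
end: lo=5, hi=5; arr = [1, 2, 5, 4, 3, 6, 9, 10]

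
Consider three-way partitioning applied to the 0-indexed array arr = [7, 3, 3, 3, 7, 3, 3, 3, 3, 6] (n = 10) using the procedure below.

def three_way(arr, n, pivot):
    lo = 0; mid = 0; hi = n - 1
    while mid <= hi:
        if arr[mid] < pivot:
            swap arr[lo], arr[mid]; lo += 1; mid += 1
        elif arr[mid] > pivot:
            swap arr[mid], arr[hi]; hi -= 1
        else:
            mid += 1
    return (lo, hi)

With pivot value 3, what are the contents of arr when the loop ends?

[3, 3, 3, 3, 3, 3, 3, 7, 6, 7]

pivot = 3; lo=0, mid=0, hi=9
arr[mid]=7>3: swap arr[0],arr[9]; hi=8 → [6, 3, 3, 3, 7, 3, 3, 3, 3, 7]
arr[mid]=6>3: swap arr[0],arr[8]; hi=7 → [3, 3, 3, 3, 7, 3, 3, 3, 6, 7]
arr[mid]=3=3: mid=1
arr[mid]=3=3: mid=2
arr[mid]=3=3: mid=3
arr[mid]=3=3: mid=4
arr[mid]=7>3: swap arr[4],arr[7]; hi=6 → [3, 3, 3, 3, 3, 3, 3, 7, 6, 7]
arr[mid]=3=3: mid=5
arr[mid]=3=3: mid=6
arr[mid]=3=3: mid=7
end: lo=0, hi=6; arr = [3, 3, 3, 3, 3, 3, 3, 7, 6, 7]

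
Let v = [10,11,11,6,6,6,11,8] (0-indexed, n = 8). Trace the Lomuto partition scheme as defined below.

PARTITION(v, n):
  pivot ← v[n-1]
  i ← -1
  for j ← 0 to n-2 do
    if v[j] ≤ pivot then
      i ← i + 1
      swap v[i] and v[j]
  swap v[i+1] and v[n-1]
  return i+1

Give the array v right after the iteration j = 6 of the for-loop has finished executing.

[6,6,6,10,11,11,11,8]

pivot=8, i=-1
j=0: 10>8, skip
j=1: 11>8, skip
j=2: 11>8, skip
j=3: 6≤8, i=0, swap(0,3) ⇒ [6,11,11,10,6,6,11,8]
j=4: 6≤8, i=1, swap(1,4) ⇒ [6,6,11,10,11,6,11,8]
j=5: 6≤8, i=2, swap(2,5) ⇒ [6,6,6,10,11,11,11,8]
j=6: 11>8, skip
(after j=6) v = [6,6,6,10,11,11,11,8]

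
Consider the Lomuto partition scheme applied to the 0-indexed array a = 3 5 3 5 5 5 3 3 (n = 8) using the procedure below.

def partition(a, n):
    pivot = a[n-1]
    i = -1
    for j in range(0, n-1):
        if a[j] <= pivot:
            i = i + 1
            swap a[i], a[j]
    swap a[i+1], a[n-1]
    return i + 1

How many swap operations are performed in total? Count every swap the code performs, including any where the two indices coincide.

pivot = a[7] = 3; i = -1
j=0: a[0]=3 ≤ 3 → i=0, swap a[0],a[0] (no change) → 3 5 3 5 5 5 3 3
j=1: a[1]=5 > 3 → no swap
j=2: a[2]=3 ≤ 3 → i=1, swap a[1],a[2] → 3 3 5 5 5 5 3 3
j=3: a[3]=5 > 3 → no swap
j=4: a[4]=5 > 3 → no swap
j=5: a[5]=5 > 3 → no swap
j=6: a[6]=3 ≤ 3 → i=2, swap a[2],a[6] → 3 3 3 5 5 5 5 3
final swap a[3],a[7] → 3 3 3 3 5 5 5 5; return 3

4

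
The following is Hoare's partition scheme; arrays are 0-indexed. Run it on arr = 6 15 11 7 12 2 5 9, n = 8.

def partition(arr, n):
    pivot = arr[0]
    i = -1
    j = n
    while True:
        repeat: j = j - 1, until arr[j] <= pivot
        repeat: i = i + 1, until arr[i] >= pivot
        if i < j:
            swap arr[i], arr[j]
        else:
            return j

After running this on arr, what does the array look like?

5 2 11 7 12 15 6 9

pivot = arr[0] = 6; i = -1, j = 8
j→6 (arr[6]=5≤6), i→0 (arr[0]=6≥6); i<j, swap → 5 15 11 7 12 2 6 9
j→5 (arr[5]=2≤6), i→1 (arr[1]=15≥6); i<j, swap → 5 2 11 7 12 15 6 9
j→1, i→2; i≥j, return j=1. arr = 5 2 11 7 12 15 6 9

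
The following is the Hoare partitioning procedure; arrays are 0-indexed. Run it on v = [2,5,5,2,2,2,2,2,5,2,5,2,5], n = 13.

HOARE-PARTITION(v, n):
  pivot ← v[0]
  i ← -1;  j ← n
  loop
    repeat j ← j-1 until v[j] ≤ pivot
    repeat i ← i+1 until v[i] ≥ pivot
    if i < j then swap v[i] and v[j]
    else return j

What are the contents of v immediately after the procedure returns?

pivot = v[0] = 2; i = -1, j = 13
j→11 (v[11]=2≤2), i→0 (v[0]=2≥2); i<j, swap → [2,5,5,2,2,2,2,2,5,2,5,2,5]
j→9 (v[9]=2≤2), i→1 (v[1]=5≥2); i<j, swap → [2,2,5,2,2,2,2,2,5,5,5,2,5]
j→7 (v[7]=2≤2), i→2 (v[2]=5≥2); i<j, swap → [2,2,2,2,2,2,2,5,5,5,5,2,5]
j→6 (v[6]=2≤2), i→3 (v[3]=2≥2); i<j, swap → [2,2,2,2,2,2,2,5,5,5,5,2,5]
j→5 (v[5]=2≤2), i→4 (v[4]=2≥2); i<j, swap → [2,2,2,2,2,2,2,5,5,5,5,2,5]
j→4, i→5; i≥j, return j=4. v = [2,2,2,2,2,2,2,5,5,5,5,2,5]

[2,2,2,2,2,2,2,5,5,5,5,2,5]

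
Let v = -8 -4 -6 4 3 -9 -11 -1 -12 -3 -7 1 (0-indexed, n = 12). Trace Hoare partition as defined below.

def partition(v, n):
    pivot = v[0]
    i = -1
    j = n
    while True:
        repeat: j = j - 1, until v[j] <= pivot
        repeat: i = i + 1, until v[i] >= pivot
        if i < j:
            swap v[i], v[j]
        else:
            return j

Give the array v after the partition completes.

-12 -11 -9 4 3 -6 -4 -1 -8 -3 -7 1

pivot=-8
j stops at 8 (-12), i stops at 0 (-8); swap ⇒ -12 -4 -6 4 3 -9 -11 -1 -8 -3 -7 1
j stops at 6 (-11), i stops at 1 (-4); swap ⇒ -12 -11 -6 4 3 -9 -4 -1 -8 -3 -7 1
j stops at 5 (-9), i stops at 2 (-6); swap ⇒ -12 -11 -9 4 3 -6 -4 -1 -8 -3 -7 1
j stops at 2, i stops at 3; i≥j ⇒ return 2. v=-12 -11 -9 4 3 -6 -4 -1 -8 -3 -7 1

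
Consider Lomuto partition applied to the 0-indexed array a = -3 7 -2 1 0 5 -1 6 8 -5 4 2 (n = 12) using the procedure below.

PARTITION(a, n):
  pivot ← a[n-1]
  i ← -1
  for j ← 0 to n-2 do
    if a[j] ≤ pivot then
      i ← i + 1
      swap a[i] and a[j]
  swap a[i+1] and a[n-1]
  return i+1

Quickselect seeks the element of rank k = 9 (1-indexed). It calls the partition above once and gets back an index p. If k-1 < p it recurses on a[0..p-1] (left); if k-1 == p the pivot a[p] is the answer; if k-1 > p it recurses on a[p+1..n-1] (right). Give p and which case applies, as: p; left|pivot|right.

pivot = a[11] = 2; i = -1
j=0: a[0]=-3 ≤ 2 → i=0, swap a[0],a[0] (no change) → -3 7 -2 1 0 5 -1 6 8 -5 4 2
j=1: a[1]=7 > 2 → no swap
j=2: a[2]=-2 ≤ 2 → i=1, swap a[1],a[2] → -3 -2 7 1 0 5 -1 6 8 -5 4 2
j=3: a[3]=1 ≤ 2 → i=2, swap a[2],a[3] → -3 -2 1 7 0 5 -1 6 8 -5 4 2
j=4: a[4]=0 ≤ 2 → i=3, swap a[3],a[4] → -3 -2 1 0 7 5 -1 6 8 -5 4 2
j=5: a[5]=5 > 2 → no swap
j=6: a[6]=-1 ≤ 2 → i=4, swap a[4],a[6] → -3 -2 1 0 -1 5 7 6 8 -5 4 2
j=7: a[7]=6 > 2 → no swap
j=8: a[8]=8 > 2 → no swap
j=9: a[9]=-5 ≤ 2 → i=5, swap a[5],a[9] → -3 -2 1 0 -1 -5 7 6 8 5 4 2
j=10: a[10]=4 > 2 → no swap
final swap a[6],a[11] → -3 -2 1 0 -1 -5 2 6 8 5 4 7; return 6
p = 6; k-1 = 8 > 6 ⇒ right

6; right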